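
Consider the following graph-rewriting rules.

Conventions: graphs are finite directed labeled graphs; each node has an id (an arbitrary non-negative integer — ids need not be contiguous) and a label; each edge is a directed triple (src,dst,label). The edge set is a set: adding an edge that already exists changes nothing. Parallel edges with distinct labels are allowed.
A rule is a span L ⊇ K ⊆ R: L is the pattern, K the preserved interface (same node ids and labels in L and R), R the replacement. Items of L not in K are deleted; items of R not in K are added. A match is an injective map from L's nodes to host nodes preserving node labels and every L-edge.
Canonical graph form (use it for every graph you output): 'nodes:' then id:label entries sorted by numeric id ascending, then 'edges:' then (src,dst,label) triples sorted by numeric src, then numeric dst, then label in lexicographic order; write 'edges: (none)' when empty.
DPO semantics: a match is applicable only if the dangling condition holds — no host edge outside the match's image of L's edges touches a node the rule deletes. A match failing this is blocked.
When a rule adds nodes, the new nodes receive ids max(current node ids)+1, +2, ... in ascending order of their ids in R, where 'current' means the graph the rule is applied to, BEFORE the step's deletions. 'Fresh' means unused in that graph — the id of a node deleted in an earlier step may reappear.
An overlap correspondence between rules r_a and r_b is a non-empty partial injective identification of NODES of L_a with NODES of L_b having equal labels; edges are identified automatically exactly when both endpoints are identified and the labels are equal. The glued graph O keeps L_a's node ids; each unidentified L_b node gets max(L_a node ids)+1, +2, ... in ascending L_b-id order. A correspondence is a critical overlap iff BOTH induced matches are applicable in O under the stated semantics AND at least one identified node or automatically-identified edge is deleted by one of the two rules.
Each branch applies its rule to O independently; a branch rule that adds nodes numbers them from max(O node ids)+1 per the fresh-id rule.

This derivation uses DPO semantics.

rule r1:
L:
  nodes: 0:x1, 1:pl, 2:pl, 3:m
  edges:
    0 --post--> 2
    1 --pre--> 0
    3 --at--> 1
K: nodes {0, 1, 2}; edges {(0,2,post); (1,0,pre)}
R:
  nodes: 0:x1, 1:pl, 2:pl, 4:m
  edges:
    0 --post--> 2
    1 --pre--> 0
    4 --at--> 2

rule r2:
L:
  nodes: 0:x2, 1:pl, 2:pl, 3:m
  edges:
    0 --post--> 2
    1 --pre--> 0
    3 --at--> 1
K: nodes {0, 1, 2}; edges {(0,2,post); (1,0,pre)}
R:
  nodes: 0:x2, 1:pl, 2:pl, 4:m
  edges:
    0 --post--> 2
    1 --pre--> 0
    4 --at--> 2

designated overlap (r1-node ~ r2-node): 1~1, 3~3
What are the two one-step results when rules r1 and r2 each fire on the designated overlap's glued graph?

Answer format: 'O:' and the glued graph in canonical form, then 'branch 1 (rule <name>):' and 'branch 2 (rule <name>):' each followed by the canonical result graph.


O:
nodes: 0:x1, 1:pl, 2:pl, 3:m, 4:x2, 5:pl
edges: (0,2,post); (1,0,pre); (1,4,pre); (3,1,at); (4,5,post)
branch 1 (rule r1):
nodes: 0:x1, 1:pl, 2:pl, 4:x2, 5:pl, 6:m
edges: (0,2,post); (1,0,pre); (1,4,pre); (4,5,post); (6,2,at)
branch 2 (rule r2):
nodes: 0:x1, 1:pl, 2:pl, 4:x2, 5:pl, 6:m
edges: (0,2,post); (1,0,pre); (1,4,pre); (4,5,post); (6,5,at)


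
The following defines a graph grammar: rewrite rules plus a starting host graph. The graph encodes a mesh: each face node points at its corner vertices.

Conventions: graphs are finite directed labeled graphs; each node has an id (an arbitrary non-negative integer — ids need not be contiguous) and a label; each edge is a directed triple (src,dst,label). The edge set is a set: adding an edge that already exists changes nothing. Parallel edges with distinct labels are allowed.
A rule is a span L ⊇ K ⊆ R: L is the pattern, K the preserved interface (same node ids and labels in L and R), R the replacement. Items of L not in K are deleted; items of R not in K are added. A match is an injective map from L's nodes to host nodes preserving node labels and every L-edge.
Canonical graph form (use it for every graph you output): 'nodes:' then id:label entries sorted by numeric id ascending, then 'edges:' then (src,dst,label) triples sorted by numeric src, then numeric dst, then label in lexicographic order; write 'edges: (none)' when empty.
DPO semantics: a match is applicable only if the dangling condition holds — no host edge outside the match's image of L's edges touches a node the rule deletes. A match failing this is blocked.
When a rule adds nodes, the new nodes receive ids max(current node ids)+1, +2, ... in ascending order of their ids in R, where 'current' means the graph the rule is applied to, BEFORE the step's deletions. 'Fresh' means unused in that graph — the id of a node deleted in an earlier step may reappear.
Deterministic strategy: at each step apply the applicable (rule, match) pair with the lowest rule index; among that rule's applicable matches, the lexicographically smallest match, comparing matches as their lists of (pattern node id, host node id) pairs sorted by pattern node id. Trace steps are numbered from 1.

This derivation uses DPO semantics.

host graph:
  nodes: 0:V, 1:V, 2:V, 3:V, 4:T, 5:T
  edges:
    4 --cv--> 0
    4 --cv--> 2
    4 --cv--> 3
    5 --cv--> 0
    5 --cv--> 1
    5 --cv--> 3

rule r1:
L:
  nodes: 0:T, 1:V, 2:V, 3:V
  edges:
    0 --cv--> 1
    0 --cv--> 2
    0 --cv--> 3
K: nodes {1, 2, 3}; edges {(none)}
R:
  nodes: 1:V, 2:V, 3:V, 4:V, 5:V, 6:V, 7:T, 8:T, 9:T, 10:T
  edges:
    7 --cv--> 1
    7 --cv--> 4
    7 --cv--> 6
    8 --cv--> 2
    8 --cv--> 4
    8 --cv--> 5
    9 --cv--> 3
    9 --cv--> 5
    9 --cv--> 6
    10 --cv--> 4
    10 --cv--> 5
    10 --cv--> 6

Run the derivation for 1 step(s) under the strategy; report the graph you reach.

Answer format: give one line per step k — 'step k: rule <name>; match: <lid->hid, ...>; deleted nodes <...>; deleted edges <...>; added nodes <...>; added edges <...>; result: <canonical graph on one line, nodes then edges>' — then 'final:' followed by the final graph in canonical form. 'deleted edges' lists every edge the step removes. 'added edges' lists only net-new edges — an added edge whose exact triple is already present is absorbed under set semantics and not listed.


step 1: rule r1; match: 0->4, 1->0, 2->2, 3->3; deleted nodes 4; deleted edges (4,0,cv); (4,2,cv); (4,3,cv); added nodes 6, 7, 8, 9, 10, 11, 12; added edges (9,0,cv); (9,6,cv); (9,8,cv); (10,2,cv); (10,6,cv); (10,7,cv); (11,3,cv); (11,7,cv); (11,8,cv); (12,6,cv); (12,7,cv); (12,8,cv); result: nodes: 0:V, 1:V, 2:V, 3:V, 5:T, 6:V, 7:V, 8:V, 9:T, 10:T, 11:T, 12:T edges: (5,0,cv); (5,1,cv); (5,3,cv); (9,0,cv); (9,6,cv); (9,8,cv); (10,2,cv); (10,6,cv); (10,7,cv); (11,3,cv); (11,7,cv); (11,8,cv); (12,6,cv); (12,7,cv); (12,8,cv)
final:
nodes: 0:V, 1:V, 2:V, 3:V, 5:T, 6:V, 7:V, 8:V, 9:T, 10:T, 11:T, 12:T
edges: (5,0,cv); (5,1,cv); (5,3,cv); (9,0,cv); (9,6,cv); (9,8,cv); (10,2,cv); (10,6,cv); (10,7,cv); (11,3,cv); (11,7,cv); (11,8,cv); (12,6,cv); (12,7,cv); (12,8,cv)


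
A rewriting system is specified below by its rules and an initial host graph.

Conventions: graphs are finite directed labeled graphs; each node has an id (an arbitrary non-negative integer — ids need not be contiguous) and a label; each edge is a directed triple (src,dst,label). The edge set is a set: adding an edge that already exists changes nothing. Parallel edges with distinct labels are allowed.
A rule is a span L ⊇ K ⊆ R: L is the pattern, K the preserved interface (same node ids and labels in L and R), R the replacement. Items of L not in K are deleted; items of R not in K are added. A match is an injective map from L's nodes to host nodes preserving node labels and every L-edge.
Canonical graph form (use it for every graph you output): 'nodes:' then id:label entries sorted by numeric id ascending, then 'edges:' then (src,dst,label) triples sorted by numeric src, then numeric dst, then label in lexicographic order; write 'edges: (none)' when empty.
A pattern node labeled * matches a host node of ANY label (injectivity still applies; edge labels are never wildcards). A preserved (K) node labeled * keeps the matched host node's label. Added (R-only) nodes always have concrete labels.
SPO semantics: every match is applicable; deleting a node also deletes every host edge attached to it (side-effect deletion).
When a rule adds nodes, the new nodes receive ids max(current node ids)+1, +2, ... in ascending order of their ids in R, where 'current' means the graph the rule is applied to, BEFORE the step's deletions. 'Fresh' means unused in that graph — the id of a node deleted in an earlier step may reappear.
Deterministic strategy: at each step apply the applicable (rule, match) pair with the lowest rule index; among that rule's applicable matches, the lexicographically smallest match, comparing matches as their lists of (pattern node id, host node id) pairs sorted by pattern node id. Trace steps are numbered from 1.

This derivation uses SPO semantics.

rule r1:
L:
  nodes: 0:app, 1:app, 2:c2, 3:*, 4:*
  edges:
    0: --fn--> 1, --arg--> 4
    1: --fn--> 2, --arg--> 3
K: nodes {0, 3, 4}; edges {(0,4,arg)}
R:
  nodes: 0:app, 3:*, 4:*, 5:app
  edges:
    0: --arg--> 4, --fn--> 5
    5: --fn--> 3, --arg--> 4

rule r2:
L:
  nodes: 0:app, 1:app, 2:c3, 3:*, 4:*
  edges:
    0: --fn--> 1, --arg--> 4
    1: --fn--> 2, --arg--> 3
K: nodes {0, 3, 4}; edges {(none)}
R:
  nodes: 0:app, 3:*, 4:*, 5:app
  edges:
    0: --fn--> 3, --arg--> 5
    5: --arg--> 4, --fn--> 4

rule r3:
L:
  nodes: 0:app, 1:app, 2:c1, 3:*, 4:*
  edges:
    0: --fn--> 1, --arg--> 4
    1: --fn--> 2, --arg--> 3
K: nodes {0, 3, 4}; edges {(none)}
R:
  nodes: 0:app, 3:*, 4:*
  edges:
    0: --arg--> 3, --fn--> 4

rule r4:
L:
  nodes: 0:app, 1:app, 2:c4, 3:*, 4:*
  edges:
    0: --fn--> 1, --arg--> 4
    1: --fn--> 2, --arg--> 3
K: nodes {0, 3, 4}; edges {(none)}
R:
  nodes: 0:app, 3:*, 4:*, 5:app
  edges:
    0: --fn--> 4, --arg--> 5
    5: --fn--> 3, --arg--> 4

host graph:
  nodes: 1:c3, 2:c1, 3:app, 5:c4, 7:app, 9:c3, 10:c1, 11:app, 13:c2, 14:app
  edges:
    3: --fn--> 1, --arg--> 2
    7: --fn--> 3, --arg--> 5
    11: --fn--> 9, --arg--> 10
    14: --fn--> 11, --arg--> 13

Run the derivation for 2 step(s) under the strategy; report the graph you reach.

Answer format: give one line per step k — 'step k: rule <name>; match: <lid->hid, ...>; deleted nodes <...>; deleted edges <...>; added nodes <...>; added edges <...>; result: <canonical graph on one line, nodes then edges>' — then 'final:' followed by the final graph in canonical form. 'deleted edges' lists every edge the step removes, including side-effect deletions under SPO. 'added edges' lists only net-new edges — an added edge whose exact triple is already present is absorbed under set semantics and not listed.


step 1: rule r2; match: 0->7, 1->3, 2->1, 3->2, 4->5; deleted nodes 1, 3; deleted edges (3,1,fn); (3,2,arg); (7,3,fn); (7,5,arg); added nodes 15; added edges (7,2,fn); (7,15,arg); (15,5,arg); (15,5,fn); result: nodes: 2:c1, 5:c4, 7:app, 9:c3, 10:c1, 11:app, 13:c2, 14:app, 15:app edges: (7,2,fn); (7,15,arg); (11,9,fn); (11,10,arg); (14,11,fn); (14,13,arg); (15,5,arg); (15,5,fn)
step 2: rule r2; match: 0->14, 1->11, 2->9, 3->10, 4->13; deleted nodes 9, 11; deleted edges (11,9,fn); (11,10,arg); (14,11,fn); (14,13,arg); added nodes 16; added edges (14,10,fn); (14,16,arg); (16,13,arg); (16,13,fn); result: nodes: 2:c1, 5:c4, 7:app, 10:c1, 13:c2, 14:app, 15:app, 16:app edges: (7,2,fn); (7,15,arg); (14,10,fn); (14,16,arg); (15,5,arg); (15,5,fn); (16,13,arg); (16,13,fn)
final:
nodes: 2:c1, 5:c4, 7:app, 10:c1, 13:c2, 14:app, 15:app, 16:app
edges: (7,2,fn); (7,15,arg); (14,10,fn); (14,16,arg); (15,5,arg); (15,5,fn); (16,13,arg); (16,13,fn)


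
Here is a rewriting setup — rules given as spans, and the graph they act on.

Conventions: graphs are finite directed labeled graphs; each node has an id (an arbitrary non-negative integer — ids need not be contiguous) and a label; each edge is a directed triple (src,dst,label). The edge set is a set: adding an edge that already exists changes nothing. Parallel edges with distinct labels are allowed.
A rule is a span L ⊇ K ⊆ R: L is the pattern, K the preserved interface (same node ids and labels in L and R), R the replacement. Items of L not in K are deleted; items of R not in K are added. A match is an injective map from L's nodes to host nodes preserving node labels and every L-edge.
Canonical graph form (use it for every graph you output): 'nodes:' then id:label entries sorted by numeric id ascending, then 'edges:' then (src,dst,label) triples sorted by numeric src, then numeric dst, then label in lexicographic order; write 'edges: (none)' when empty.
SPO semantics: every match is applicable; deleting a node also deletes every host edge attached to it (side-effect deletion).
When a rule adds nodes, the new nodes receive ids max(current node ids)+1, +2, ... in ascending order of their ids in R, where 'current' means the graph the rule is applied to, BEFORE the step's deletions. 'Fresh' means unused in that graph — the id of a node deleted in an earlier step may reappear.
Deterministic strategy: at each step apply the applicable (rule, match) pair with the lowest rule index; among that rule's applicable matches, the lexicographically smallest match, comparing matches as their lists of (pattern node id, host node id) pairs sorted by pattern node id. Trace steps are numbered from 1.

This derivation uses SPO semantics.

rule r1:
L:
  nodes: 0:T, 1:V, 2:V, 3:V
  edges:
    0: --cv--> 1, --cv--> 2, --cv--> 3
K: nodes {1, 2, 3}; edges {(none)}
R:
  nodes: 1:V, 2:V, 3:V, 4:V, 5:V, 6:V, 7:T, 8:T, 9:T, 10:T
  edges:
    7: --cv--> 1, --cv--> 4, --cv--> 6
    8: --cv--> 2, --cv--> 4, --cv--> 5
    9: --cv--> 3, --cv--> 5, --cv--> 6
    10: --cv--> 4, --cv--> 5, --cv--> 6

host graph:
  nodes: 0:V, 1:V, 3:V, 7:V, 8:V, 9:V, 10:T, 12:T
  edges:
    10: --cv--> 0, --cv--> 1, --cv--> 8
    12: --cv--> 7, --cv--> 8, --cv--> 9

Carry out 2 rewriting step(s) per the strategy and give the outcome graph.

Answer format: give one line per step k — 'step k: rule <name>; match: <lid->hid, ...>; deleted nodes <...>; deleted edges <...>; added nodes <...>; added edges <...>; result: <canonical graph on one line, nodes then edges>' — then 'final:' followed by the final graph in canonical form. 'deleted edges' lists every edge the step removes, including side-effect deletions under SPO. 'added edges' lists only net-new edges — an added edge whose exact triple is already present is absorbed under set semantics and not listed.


step 1: rule r1; match: 0->10, 1->0, 2->1, 3->8; deleted nodes 10; deleted edges (10,0,cv); (10,1,cv); (10,8,cv); added nodes 13, 14, 15, 16, 17, 18, 19; added edges (16,0,cv); (16,13,cv); (16,15,cv); (17,1,cv); (17,13,cv); (17,14,cv); (18,8,cv); (18,14,cv); (18,15,cv); (19,13,cv); (19,14,cv); (19,15,cv); result: nodes: 0:V, 1:V, 3:V, 7:V, 8:V, 9:V, 12:T, 13:V, 14:V, 15:V, 16:T, 17:T, 18:T, 19:T edges: (12,7,cv); (12,8,cv); (12,9,cv); (16,0,cv); (16,13,cv); (16,15,cv); (17,1,cv); (17,13,cv); (17,14,cv); (18,8,cv); (18,14,cv); (18,15,cv); (19,13,cv); (19,14,cv); (19,15,cv)
step 2: rule r1; match: 0->12, 1->7, 2->8, 3->9; deleted nodes 12; deleted edges (12,7,cv); (12,8,cv); (12,9,cv); added nodes 20, 21, 22, 23, 24, 25, 26; added edges (23,7,cv); (23,20,cv); (23,22,cv); (24,8,cv); (24,20,cv); (24,21,cv); (25,9,cv); (25,21,cv); (25,22,cv); (26,20,cv); (26,21,cv); (26,22,cv); result: nodes: 0:V, 1:V, 3:V, 7:V, 8:V, 9:V, 13:V, 14:V, 15:V, 16:T, 17:T, 18:T, 19:T, 20:V, 21:V, 22:V, 23:T, 24:T, 25:T, 26:T edges: (16,0,cv); (16,13,cv); (16,15,cv); (17,1,cv); (17,13,cv); (17,14,cv); (18,8,cv); (18,14,cv); (18,15,cv); (19,13,cv); (19,14,cv); (19,15,cv); (23,7,cv); (23,20,cv); (23,22,cv); (24,8,cv); (24,20,cv); (24,21,cv); (25,9,cv); (25,21,cv); (25,22,cv); (26,20,cv); (26,21,cv); (26,22,cv)
final:
nodes: 0:V, 1:V, 3:V, 7:V, 8:V, 9:V, 13:V, 14:V, 15:V, 16:T, 17:T, 18:T, 19:T, 20:V, 21:V, 22:V, 23:T, 24:T, 25:T, 26:T
edges: (16,0,cv); (16,13,cv); (16,15,cv); (17,1,cv); (17,13,cv); (17,14,cv); (18,8,cv); (18,14,cv); (18,15,cv); (19,13,cv); (19,14,cv); (19,15,cv); (23,7,cv); (23,20,cv); (23,22,cv); (24,8,cv); (24,20,cv); (24,21,cv); (25,9,cv); (25,21,cv); (25,22,cv); (26,20,cv); (26,21,cv); (26,22,cv)


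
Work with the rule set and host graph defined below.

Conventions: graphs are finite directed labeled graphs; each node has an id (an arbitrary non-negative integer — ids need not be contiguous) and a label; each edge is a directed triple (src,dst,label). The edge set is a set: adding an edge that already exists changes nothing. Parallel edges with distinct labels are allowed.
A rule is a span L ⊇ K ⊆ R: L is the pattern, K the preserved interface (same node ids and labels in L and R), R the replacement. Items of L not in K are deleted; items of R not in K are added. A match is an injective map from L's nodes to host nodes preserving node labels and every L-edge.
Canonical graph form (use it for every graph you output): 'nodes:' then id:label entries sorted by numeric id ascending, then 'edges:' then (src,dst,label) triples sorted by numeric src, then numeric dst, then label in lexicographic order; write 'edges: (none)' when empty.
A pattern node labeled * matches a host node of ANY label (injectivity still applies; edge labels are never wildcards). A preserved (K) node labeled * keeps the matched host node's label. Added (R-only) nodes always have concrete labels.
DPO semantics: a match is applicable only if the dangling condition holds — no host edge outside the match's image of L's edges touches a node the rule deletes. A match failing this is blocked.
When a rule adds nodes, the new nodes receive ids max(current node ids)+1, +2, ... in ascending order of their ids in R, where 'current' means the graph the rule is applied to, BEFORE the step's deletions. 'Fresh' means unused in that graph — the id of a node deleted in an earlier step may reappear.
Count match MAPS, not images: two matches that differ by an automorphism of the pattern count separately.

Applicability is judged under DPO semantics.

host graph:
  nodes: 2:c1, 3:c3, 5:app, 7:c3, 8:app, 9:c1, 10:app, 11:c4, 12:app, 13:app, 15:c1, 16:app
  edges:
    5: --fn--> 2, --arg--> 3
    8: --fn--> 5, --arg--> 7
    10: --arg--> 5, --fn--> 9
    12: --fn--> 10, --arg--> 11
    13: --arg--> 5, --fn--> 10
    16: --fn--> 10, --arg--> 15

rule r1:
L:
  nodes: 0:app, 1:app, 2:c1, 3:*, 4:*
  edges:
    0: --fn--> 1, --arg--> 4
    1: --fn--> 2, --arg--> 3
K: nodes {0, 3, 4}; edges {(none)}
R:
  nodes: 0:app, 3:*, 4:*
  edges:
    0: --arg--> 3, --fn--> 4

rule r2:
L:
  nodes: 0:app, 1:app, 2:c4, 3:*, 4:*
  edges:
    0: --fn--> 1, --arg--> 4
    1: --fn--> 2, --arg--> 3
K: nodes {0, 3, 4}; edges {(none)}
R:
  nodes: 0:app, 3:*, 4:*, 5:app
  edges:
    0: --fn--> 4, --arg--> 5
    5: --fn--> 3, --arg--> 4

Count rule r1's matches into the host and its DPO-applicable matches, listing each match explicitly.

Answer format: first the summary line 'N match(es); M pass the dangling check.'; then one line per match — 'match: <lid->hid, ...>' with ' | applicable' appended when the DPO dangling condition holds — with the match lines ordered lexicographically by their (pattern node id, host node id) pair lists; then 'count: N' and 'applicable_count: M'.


3 match(es); 0 pass the dangling check.
match: 0->8, 1->5, 2->2, 3->3, 4->7
match: 0->12, 1->10, 2->9, 3->5, 4->11
match: 0->16, 1->10, 2->9, 3->5, 4->15
count: 3
applicable_count: 0


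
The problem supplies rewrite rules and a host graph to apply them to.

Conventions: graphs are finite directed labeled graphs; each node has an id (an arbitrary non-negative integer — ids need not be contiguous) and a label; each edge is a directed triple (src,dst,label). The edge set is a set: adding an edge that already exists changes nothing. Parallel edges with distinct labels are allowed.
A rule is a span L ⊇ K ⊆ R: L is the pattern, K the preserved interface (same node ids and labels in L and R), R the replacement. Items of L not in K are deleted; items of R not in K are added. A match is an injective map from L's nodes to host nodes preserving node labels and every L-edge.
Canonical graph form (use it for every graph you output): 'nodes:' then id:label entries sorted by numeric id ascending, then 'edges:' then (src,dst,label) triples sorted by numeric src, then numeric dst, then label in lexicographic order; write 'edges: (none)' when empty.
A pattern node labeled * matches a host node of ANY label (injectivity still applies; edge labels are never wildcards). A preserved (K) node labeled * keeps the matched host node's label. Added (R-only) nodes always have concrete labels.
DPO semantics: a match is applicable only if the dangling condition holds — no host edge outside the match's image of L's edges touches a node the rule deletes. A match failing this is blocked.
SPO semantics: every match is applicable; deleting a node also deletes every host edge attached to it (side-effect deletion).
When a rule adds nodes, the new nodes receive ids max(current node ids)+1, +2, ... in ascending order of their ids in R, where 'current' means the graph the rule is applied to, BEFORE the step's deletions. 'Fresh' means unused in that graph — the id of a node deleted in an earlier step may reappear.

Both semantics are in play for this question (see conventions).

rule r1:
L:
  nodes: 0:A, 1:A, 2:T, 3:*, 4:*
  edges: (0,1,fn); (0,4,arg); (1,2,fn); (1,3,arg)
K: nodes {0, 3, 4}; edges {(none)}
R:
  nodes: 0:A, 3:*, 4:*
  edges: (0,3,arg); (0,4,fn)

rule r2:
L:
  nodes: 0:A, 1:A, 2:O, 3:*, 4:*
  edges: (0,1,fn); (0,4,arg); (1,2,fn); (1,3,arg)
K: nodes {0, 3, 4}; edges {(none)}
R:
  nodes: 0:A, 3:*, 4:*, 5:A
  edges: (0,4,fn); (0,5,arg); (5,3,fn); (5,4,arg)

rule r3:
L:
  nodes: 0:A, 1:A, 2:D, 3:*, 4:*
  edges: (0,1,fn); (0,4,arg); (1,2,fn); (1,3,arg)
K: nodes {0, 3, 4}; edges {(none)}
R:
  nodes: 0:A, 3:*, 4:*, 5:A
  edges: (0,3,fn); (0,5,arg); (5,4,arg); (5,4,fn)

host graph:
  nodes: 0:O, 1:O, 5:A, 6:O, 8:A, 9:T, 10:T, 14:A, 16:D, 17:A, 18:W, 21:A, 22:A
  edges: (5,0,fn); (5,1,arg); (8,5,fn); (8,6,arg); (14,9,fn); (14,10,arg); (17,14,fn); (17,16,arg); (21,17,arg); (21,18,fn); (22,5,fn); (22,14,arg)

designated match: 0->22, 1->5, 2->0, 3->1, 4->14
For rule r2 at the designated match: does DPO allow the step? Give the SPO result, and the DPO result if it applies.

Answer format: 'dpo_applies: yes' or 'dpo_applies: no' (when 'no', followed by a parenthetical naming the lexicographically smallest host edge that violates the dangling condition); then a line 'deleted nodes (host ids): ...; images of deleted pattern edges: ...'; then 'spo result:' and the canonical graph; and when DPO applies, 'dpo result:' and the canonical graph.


dpo_applies: no
(the rule deletes node 5, which keeps host edge (8,5,fn) outside the match image — the dangling condition fails, DPO blocks; SPO proceeds and side-deletes such edges)
deleted nodes (host ids): 0, 5; images of deleted pattern edges: (5,0,fn); (5,1,arg); (22,5,fn); (22,14,arg)
spo result:
nodes: 1:O, 6:O, 8:A, 9:T, 10:T, 14:A, 16:D, 17:A, 18:W, 21:A, 22:A, 23:A
edges: (8,6,arg); (14,9,fn); (14,10,arg); (17,14,fn); (17,16,arg); (21,17,arg); (21,18,fn); (22,14,fn); (22,23,arg); (23,1,fn); (23,14,arg)


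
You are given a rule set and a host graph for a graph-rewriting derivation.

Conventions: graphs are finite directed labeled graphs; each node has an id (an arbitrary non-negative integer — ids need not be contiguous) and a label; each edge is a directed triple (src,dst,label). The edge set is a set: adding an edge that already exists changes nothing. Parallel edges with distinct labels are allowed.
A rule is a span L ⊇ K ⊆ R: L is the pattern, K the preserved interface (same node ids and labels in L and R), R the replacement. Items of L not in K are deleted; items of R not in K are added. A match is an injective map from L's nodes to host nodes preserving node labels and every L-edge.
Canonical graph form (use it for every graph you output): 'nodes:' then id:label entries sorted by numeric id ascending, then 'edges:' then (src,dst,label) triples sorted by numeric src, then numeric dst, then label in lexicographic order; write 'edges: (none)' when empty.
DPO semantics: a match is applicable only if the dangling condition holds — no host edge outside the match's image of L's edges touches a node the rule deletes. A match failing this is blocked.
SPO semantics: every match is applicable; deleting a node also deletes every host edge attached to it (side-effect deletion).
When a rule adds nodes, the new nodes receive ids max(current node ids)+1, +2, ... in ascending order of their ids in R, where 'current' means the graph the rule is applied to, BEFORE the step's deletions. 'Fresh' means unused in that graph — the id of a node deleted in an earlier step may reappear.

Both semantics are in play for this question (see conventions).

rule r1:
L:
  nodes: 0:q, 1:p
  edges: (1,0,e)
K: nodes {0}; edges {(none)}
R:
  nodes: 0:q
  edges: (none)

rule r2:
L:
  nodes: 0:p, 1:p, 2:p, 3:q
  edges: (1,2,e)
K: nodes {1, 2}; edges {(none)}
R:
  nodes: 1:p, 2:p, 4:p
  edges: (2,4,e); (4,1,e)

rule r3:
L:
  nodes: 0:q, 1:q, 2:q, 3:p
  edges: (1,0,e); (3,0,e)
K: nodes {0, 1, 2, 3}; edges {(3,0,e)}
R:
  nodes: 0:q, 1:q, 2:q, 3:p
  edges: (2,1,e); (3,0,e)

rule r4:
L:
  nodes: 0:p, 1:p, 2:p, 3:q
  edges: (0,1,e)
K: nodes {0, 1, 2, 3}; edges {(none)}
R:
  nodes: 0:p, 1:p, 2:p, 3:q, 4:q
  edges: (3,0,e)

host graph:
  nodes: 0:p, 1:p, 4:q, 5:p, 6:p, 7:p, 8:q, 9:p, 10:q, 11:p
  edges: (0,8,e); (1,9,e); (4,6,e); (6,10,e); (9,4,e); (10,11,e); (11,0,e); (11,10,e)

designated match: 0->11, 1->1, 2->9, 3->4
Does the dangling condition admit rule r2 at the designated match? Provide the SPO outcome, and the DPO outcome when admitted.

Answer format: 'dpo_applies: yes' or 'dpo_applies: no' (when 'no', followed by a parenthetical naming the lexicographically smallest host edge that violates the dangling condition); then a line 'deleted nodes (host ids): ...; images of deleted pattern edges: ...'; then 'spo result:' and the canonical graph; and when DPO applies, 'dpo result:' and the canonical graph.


dpo_applies: no
(the rule deletes node 4, which keeps host edge (4,6,e) outside the match image — the dangling condition fails, DPO blocks; SPO proceeds and side-deletes such edges)
deleted nodes (host ids): 4, 11; images of deleted pattern edges: (1,9,e)
spo result:
nodes: 0:p, 1:p, 5:p, 6:p, 7:p, 8:q, 9:p, 10:q, 12:p
edges: (0,8,e); (6,10,e); (9,12,e); (12,1,e)


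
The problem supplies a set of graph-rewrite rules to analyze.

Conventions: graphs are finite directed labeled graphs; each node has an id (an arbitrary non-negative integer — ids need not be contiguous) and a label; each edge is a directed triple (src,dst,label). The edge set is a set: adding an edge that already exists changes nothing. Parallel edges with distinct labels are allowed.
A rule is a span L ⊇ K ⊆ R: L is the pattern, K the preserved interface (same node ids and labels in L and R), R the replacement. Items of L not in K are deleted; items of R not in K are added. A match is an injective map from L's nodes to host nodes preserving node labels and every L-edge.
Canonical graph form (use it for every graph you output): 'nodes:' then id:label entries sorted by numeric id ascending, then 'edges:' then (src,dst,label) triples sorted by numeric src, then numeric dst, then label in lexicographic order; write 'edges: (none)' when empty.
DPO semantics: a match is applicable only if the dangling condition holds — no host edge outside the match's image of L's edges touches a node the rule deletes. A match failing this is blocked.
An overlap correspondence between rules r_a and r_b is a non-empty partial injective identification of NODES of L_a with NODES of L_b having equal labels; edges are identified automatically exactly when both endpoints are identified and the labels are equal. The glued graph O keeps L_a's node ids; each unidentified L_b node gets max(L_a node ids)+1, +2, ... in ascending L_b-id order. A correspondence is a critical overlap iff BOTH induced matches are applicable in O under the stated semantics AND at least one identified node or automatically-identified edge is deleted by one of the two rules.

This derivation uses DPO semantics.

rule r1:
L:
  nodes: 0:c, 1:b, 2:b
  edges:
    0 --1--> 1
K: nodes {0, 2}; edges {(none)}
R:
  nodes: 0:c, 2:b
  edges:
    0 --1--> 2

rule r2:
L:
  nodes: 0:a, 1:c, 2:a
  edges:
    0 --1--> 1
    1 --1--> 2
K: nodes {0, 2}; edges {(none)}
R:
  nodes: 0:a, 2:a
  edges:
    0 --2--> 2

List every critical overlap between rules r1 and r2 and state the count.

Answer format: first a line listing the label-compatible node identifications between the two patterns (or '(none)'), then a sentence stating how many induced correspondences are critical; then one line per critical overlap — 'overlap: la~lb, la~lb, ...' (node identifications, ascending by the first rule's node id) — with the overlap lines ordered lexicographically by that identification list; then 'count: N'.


label-compatible node identifications between L(r1) and L(r2): 0~1
0 of the induced correspondences are critical overlaps of r1 and r2.
count: 0


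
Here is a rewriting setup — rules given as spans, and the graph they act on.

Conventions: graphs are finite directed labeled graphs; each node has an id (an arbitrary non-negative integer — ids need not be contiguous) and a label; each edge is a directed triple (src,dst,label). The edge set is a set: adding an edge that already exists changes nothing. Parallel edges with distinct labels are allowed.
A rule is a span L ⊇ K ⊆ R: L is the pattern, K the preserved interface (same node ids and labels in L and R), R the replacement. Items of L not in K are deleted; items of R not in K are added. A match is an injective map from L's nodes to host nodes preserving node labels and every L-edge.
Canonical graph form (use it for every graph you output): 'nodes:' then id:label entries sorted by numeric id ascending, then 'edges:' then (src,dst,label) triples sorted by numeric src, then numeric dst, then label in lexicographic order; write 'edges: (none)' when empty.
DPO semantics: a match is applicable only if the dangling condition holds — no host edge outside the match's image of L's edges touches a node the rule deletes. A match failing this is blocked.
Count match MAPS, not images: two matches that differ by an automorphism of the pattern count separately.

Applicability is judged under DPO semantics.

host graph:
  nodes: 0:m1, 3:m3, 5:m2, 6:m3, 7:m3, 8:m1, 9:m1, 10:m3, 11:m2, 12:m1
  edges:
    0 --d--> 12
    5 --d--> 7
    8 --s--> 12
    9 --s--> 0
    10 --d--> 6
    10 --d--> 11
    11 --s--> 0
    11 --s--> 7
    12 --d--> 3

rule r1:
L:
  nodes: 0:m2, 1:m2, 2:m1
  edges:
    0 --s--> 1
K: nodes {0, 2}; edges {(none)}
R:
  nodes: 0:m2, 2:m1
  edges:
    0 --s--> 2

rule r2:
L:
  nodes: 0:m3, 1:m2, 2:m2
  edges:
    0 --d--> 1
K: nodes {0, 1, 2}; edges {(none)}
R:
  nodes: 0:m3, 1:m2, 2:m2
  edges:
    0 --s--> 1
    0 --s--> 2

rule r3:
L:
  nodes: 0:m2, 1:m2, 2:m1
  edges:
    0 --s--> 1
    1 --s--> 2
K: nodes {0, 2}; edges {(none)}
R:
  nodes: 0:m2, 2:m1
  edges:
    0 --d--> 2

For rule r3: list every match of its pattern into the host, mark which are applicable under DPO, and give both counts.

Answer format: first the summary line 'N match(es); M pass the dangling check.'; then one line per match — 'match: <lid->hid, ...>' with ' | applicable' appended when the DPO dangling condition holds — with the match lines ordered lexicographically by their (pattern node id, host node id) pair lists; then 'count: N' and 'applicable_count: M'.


0 match(es); 0 pass the dangling check.
count: 0
applicable_count: 0


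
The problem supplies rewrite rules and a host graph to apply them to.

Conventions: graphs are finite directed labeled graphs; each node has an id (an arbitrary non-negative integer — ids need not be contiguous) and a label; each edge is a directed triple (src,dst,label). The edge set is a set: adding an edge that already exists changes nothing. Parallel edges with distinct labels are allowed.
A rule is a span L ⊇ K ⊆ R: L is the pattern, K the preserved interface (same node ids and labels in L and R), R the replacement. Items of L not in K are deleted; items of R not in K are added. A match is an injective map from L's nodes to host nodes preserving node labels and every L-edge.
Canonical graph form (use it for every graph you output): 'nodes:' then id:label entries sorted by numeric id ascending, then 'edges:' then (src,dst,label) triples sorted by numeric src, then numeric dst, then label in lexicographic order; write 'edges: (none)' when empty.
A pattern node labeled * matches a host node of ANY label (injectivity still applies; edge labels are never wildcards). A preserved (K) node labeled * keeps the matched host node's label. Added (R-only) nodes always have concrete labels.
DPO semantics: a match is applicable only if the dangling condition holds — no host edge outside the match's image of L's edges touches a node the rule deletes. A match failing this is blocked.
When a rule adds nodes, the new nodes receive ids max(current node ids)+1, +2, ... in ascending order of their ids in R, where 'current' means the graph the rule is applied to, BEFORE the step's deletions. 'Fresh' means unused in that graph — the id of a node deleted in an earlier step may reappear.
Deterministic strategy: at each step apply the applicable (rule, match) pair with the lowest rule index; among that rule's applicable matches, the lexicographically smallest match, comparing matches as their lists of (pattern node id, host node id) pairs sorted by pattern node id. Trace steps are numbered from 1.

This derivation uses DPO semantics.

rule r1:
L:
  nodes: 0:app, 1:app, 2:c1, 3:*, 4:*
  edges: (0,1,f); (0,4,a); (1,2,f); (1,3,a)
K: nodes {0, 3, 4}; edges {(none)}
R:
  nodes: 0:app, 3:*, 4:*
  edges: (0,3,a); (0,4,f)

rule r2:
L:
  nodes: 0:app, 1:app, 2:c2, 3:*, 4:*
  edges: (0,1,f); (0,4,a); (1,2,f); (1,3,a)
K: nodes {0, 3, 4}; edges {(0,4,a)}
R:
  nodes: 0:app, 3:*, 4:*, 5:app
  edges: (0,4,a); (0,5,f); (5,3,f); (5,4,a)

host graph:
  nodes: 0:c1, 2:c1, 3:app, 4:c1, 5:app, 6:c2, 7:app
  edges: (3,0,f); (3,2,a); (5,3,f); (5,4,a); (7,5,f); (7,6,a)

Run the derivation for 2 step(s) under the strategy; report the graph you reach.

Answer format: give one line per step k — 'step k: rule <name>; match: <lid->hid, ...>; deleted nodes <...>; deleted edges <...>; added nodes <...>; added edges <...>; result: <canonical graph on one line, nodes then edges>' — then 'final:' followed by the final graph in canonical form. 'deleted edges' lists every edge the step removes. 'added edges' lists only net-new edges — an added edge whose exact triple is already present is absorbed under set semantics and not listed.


step 1: rule r1; match: 0->5, 1->3, 2->0, 3->2, 4->4; deleted nodes 0, 3; deleted edges (3,0,f); (3,2,a); (5,3,f); (5,4,a); added nodes (none); added edges (5,2,a); (5,4,f); result: nodes: 2:c1, 4:c1, 5:app, 6:c2, 7:app edges: (5,2,a); (5,4,f); (7,5,f); (7,6,a)
step 2: rule r1; match: 0->7, 1->5, 2->4, 3->2, 4->6; deleted nodes 4, 5; deleted edges (5,2,a); (5,4,f); (7,5,f); (7,6,a); added nodes (none); added edges (7,2,a); (7,6,f); result: nodes: 2:c1, 6:c2, 7:app edges: (7,2,a); (7,6,f)
final:
nodes: 2:c1, 6:c2, 7:app
edges: (7,2,a); (7,6,f)


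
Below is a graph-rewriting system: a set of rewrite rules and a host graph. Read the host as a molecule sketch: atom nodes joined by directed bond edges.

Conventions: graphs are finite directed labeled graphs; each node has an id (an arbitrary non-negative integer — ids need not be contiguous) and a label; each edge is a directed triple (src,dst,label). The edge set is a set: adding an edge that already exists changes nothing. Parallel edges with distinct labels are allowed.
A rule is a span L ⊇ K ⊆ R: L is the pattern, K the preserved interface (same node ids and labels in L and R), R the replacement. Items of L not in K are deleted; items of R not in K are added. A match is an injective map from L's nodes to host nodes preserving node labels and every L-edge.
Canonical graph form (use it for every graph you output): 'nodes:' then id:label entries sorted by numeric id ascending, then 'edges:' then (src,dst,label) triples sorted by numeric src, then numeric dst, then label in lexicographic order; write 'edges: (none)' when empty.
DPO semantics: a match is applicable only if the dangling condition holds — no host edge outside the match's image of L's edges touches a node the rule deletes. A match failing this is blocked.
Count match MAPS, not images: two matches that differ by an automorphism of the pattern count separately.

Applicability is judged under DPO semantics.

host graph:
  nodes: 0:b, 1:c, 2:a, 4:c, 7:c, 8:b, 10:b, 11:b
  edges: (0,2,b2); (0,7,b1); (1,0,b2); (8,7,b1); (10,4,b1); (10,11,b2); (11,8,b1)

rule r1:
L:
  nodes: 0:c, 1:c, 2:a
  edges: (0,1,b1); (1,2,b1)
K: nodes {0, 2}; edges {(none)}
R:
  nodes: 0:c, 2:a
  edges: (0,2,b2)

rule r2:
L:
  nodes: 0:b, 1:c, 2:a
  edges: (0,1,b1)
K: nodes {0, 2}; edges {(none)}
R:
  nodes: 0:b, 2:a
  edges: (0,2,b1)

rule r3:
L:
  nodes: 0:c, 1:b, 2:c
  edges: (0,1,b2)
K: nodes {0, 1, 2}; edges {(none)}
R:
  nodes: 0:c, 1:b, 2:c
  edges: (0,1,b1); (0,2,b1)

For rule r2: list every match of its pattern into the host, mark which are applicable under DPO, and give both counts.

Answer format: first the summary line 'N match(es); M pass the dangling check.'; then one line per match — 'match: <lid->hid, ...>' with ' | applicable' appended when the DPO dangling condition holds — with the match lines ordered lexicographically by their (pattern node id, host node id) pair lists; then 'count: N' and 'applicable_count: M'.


3 match(es); 1 pass the dangling check.
match: 0->0, 1->7, 2->2
match: 0->8, 1->7, 2->2
match: 0->10, 1->4, 2->2 | applicable
count: 3
applicable_count: 1


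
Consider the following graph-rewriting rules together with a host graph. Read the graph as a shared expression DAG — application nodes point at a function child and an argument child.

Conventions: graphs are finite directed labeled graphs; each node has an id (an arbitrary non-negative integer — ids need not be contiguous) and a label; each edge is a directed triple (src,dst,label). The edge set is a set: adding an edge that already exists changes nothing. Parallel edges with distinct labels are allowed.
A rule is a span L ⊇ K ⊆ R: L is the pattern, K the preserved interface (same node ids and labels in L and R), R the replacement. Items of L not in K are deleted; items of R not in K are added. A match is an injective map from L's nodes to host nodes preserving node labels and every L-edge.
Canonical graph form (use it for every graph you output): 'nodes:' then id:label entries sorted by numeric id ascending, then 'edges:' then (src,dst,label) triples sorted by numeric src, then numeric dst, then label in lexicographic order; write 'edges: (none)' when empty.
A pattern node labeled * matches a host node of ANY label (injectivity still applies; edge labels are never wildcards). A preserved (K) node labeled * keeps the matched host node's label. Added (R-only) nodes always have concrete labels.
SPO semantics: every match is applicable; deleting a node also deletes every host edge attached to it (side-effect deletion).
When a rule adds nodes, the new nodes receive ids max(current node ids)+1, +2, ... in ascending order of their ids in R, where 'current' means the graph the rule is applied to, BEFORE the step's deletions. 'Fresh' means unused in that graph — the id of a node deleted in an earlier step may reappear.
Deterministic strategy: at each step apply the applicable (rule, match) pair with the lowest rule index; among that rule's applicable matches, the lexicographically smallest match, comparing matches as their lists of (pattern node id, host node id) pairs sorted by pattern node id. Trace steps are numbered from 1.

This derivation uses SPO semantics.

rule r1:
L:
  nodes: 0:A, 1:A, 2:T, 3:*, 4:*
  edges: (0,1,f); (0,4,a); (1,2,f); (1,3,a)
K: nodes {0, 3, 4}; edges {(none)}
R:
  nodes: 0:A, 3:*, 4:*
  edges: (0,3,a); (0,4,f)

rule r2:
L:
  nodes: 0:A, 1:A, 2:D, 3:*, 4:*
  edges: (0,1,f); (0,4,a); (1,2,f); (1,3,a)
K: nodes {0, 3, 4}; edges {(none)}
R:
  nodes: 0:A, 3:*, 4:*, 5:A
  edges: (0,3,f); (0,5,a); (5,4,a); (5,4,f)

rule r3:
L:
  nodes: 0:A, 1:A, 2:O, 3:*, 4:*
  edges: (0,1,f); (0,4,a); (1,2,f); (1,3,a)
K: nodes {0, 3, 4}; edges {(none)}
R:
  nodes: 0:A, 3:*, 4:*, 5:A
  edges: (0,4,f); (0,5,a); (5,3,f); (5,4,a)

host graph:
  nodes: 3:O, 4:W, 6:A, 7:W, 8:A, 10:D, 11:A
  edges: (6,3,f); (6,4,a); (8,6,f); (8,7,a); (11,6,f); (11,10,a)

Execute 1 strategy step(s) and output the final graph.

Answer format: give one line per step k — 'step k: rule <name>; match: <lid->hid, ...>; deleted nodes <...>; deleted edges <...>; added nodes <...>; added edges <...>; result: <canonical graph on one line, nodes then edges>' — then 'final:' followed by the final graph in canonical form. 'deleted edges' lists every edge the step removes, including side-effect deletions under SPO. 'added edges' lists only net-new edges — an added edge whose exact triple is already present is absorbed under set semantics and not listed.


step 1: rule r3; match: 0->8, 1->6, 2->3, 3->4, 4->7; deleted nodes 3, 6; deleted edges (6,3,f); (6,4,a); (8,6,f); (8,7,a); (11,6,f); added nodes 12; added edges (8,7,f); (8,12,a); (12,4,f); (12,7,a); result: nodes: 4:W, 7:W, 8:A, 10:D, 11:A, 12:A edges: (8,7,f); (8,12,a); (11,10,a); (12,4,f); (12,7,a)
final:
nodes: 4:W, 7:W, 8:A, 10:D, 11:A, 12:A
edges: (8,7,f); (8,12,a); (11,10,a); (12,4,f); (12,7,a)
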